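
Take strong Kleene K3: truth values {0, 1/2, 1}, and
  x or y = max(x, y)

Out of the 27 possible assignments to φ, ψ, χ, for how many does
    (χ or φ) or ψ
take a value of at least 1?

value 1: 19 assignments (counts)
value 1/2: 7 assignments
value 0: 1 assignment
So 19 of the 27 assignments meet the threshold.

19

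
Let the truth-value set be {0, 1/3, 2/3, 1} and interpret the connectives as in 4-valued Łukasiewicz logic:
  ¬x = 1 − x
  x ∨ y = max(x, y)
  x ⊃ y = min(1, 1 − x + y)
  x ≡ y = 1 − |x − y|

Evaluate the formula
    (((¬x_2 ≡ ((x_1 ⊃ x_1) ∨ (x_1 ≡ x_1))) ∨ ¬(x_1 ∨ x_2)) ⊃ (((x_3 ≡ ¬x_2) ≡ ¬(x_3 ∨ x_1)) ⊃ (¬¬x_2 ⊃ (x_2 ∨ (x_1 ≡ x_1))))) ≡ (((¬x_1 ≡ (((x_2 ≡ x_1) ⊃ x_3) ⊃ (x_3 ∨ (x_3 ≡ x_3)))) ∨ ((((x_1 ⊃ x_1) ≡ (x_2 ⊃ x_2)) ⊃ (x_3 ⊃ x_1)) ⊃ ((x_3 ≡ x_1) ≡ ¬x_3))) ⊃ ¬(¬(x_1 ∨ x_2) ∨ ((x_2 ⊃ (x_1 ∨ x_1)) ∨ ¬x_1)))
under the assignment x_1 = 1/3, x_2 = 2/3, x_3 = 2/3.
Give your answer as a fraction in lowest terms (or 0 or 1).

1/3

¬x_2 = ¬2/3 = 1/3
x_1 ⊃ x_1 = 1/3 ⊃ 1/3 = 1
x_1 ≡ x_1 = 1/3 ≡ 1/3 = 1
(x_1 ⊃ x_1) ∨ (x_1 ≡ x_1) = 1 ∨ 1 = 1
¬x_2 ≡ ((x_1 ⊃ x_1) ∨ (x_1 ≡ x_1)) = 1/3 ≡ 1 = 1/3
x_1 ∨ x_2 = 1/3 ∨ 2/3 = 2/3
¬(x_1 ∨ x_2) = ¬2/3 = 1/3
(¬x_2 ≡ ((x_1 ⊃ x_1) ∨ (x_1 ≡ x_1))) ∨ ¬(x_1 ∨ x_2) = 1/3 ∨ 1/3 = 1/3
¬x_2 = ¬2/3 = 1/3
x_3 ≡ ¬x_2 = 2/3 ≡ 1/3 = 2/3
x_3 ∨ x_1 = 2/3 ∨ 1/3 = 2/3
¬(x_3 ∨ x_1) = ¬2/3 = 1/3
(x_3 ≡ ¬x_2) ≡ ¬(x_3 ∨ x_1) = 2/3 ≡ 1/3 = 2/3
¬x_2 = ¬2/3 = 1/3
¬¬x_2 = ¬1/3 = 2/3
x_1 ≡ x_1 = 1/3 ≡ 1/3 = 1
x_2 ∨ (x_1 ≡ x_1) = 2/3 ∨ 1 = 1
¬¬x_2 ⊃ (x_2 ∨ (x_1 ≡ x_1)) = 2/3 ⊃ 1 = 1
((x_3 ≡ ¬x_2) ≡ ¬(x_3 ∨ x_1)) ⊃ (¬¬x_2 ⊃ (x_2 ∨ (x_1 ≡ x_1))) = 2/3 ⊃ 1 = 1
((¬x_2 ≡ ((x_1 ⊃ x_1) ∨ (x_1 ≡ x_1))) ∨ ¬(x_1 ∨ x_2)) ⊃ (((x_3 ≡ ¬x_2) ≡ ¬(x_3 ∨ x_1)) ⊃ (¬¬x_2 ⊃ (x_2 ∨ (x_1 ≡ x_1)))) = 1/3 ⊃ 1 = 1
¬x_1 = ¬1/3 = 2/3
x_2 ≡ x_1 = 2/3 ≡ 1/3 = 2/3
(x_2 ≡ x_1) ⊃ x_3 = 2/3 ⊃ 2/3 = 1
x_3 ≡ x_3 = 2/3 ≡ 2/3 = 1
x_3 ∨ (x_3 ≡ x_3) = 2/3 ∨ 1 = 1
((x_2 ≡ x_1) ⊃ x_3) ⊃ (x_3 ∨ (x_3 ≡ x_3)) = 1 ⊃ 1 = 1
¬x_1 ≡ (((x_2 ≡ x_1) ⊃ x_3) ⊃ (x_3 ∨ (x_3 ≡ x_3))) = 2/3 ≡ 1 = 2/3
x_1 ⊃ x_1 = 1/3 ⊃ 1/3 = 1
x_2 ⊃ x_2 = 2/3 ⊃ 2/3 = 1
(x_1 ⊃ x_1) ≡ (x_2 ⊃ x_2) = 1 ≡ 1 = 1
x_3 ⊃ x_1 = 2/3 ⊃ 1/3 = 2/3
((x_1 ⊃ x_1) ≡ (x_2 ⊃ x_2)) ⊃ (x_3 ⊃ x_1) = 1 ⊃ 2/3 = 2/3
x_3 ≡ x_1 = 2/3 ≡ 1/3 = 2/3
¬x_3 = ¬2/3 = 1/3
(x_3 ≡ x_1) ≡ ¬x_3 = 2/3 ≡ 1/3 = 2/3
(((x_1 ⊃ x_1) ≡ (x_2 ⊃ x_2)) ⊃ (x_3 ⊃ x_1)) ⊃ ((x_3 ≡ x_1) ≡ ¬x_3) = 2/3 ⊃ 2/3 = 1
(¬x_1 ≡ (((x_2 ≡ x_1) ⊃ x_3) ⊃ (x_3 ∨ (x_3 ≡ x_3)))) ∨ ((((x_1 ⊃ x_1) ≡ (x_2 ⊃ x_2)) ⊃ (x_3 ⊃ x_1)) ⊃ ((x_3 ≡ x_1) ≡ ¬x_3)) = 2/3 ∨ 1 = 1
x_1 ∨ x_2 = 1/3 ∨ 2/3 = 2/3
¬(x_1 ∨ x_2) = ¬2/3 = 1/3
x_1 ∨ x_1 = 1/3 ∨ 1/3 = 1/3
x_2 ⊃ (x_1 ∨ x_1) = 2/3 ⊃ 1/3 = 2/3
¬x_1 = ¬1/3 = 2/3
(x_2 ⊃ (x_1 ∨ x_1)) ∨ ¬x_1 = 2/3 ∨ 2/3 = 2/3
¬(x_1 ∨ x_2) ∨ ((x_2 ⊃ (x_1 ∨ x_1)) ∨ ¬x_1) = 1/3 ∨ 2/3 = 2/3
¬(¬(x_1 ∨ x_2) ∨ ((x_2 ⊃ (x_1 ∨ x_1)) ∨ ¬x_1)) = ¬2/3 = 1/3
((¬x_1 ≡ (((x_2 ≡ x_1) ⊃ x_3) ⊃ (x_3 ∨ (x_3 ≡ x_3)))) ∨ ((((x_1 ⊃ x_1) ≡ (x_2 ⊃ x_2)) ⊃ (x_3 ⊃ x_1)) ⊃ ((x_3 ≡ x_1) ≡ ¬x_3))) ⊃ ¬(¬(x_1 ∨ x_2) ∨ ((x_2 ⊃ (x_1 ∨ x_1)) ∨ ¬x_1)) = 1 ⊃ 1/3 = 1/3
(((¬x_2 ≡ ((x_1 ⊃ x_1) ∨ (x_1 ≡ x_1))) ∨ ¬(x_1 ∨ x_2)) ⊃ (((x_3 ≡ ¬x_2) ≡ ¬(x_3 ∨ x_1)) ⊃ (¬¬x_2 ⊃ (x_2 ∨ (x_1 ≡ x_1))))) ≡ (((¬x_1 ≡ (((x_2 ≡ x_1) ⊃ x_3) ⊃ (x_3 ∨ (x_3 ≡ x_3)))) ∨ ((((x_1 ⊃ x_1) ≡ (x_2 ⊃ x_2)) ⊃ (x_3 ⊃ x_1)) ⊃ ((x_3 ≡ x_1) ≡ ¬x_3))) ⊃ ¬(¬(x_1 ∨ x_2) ∨ ((x_2 ⊃ (x_1 ∨ x_1)) ∨ ¬x_1))) = 1 ≡ 1/3 = 1/3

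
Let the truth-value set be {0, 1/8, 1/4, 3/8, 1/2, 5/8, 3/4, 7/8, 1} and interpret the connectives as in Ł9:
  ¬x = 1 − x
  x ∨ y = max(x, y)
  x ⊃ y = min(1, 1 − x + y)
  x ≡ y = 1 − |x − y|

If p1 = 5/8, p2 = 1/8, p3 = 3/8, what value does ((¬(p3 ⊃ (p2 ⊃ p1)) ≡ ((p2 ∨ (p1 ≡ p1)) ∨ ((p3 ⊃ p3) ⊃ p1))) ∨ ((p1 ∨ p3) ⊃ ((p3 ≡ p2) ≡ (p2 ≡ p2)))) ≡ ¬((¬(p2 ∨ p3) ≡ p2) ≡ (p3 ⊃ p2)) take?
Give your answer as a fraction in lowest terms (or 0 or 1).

1/4

p2 ⊃ p1 = 1/8 ⊃ 5/8 = 1
p3 ⊃ (p2 ⊃ p1) = 3/8 ⊃ 1 = 1
¬(p3 ⊃ (p2 ⊃ p1)) = ¬1 = 0
p1 ≡ p1 = 5/8 ≡ 5/8 = 1
p2 ∨ (p1 ≡ p1) = 1/8 ∨ 1 = 1
p3 ⊃ p3 = 3/8 ⊃ 3/8 = 1
(p3 ⊃ p3) ⊃ p1 = 1 ⊃ 5/8 = 5/8
(p2 ∨ (p1 ≡ p1)) ∨ ((p3 ⊃ p3) ⊃ p1) = 1 ∨ 5/8 = 1
¬(p3 ⊃ (p2 ⊃ p1)) ≡ ((p2 ∨ (p1 ≡ p1)) ∨ ((p3 ⊃ p3) ⊃ p1)) = 0 ≡ 1 = 0
p1 ∨ p3 = 5/8 ∨ 3/8 = 5/8
p3 ≡ p2 = 3/8 ≡ 1/8 = 3/4
p2 ≡ p2 = 1/8 ≡ 1/8 = 1
(p3 ≡ p2) ≡ (p2 ≡ p2) = 3/4 ≡ 1 = 3/4
(p1 ∨ p3) ⊃ ((p3 ≡ p2) ≡ (p2 ≡ p2)) = 5/8 ⊃ 3/4 = 1
(¬(p3 ⊃ (p2 ⊃ p1)) ≡ ((p2 ∨ (p1 ≡ p1)) ∨ ((p3 ⊃ p3) ⊃ p1))) ∨ ((p1 ∨ p3) ⊃ ((p3 ≡ p2) ≡ (p2 ≡ p2))) = 0 ∨ 1 = 1
p2 ∨ p3 = 1/8 ∨ 3/8 = 3/8
¬(p2 ∨ p3) = ¬3/8 = 5/8
¬(p2 ∨ p3) ≡ p2 = 5/8 ≡ 1/8 = 1/2
p3 ⊃ p2 = 3/8 ⊃ 1/8 = 3/4
(¬(p2 ∨ p3) ≡ p2) ≡ (p3 ⊃ p2) = 1/2 ≡ 3/4 = 3/4
¬((¬(p2 ∨ p3) ≡ p2) ≡ (p3 ⊃ p2)) = ¬3/4 = 1/4
((¬(p3 ⊃ (p2 ⊃ p1)) ≡ ((p2 ∨ (p1 ≡ p1)) ∨ ((p3 ⊃ p3) ⊃ p1))) ∨ ((p1 ∨ p3) ⊃ ((p3 ≡ p2) ≡ (p2 ≡ p2)))) ≡ ¬((¬(p2 ∨ p3) ≡ p2) ≡ (p3 ⊃ p2)) = 1 ≡ 1/4 = 1/4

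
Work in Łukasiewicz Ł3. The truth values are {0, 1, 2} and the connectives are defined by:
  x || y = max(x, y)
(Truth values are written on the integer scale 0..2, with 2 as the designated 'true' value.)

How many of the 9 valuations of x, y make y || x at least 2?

5

x = 0, y = 0 ↦ 0  <
x = 0, y = 1 ↦ 1  <
x = 0, y = 2 ↦ 2  ≥
x = 1, y = 0 ↦ 1  <
x = 1, y = 1 ↦ 1  <
x = 1, y = 2 ↦ 2  ≥
x = 2, y = 0 ↦ 2  ≥
x = 2, y = 1 ↦ 2  ≥
x = 2, y = 2 ↦ 2  ≥
So 5 of the 9 assignments meet the threshold.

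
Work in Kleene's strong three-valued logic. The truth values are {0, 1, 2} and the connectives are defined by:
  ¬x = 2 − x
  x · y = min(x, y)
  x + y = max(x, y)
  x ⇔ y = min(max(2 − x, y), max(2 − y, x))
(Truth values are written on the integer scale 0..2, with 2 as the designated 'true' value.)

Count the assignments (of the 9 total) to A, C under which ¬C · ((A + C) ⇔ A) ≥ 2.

2

A = 0, C = 0 ↦ 2  ≥
A = 0, C = 1 ↦ 1  <
A = 0, C = 2 ↦ 0  <
A = 1, C = 0 ↦ 1  <
A = 1, C = 1 ↦ 1  <
A = 1, C = 2 ↦ 0  <
A = 2, C = 0 ↦ 2  ≥
A = 2, C = 1 ↦ 1  <
A = 2, C = 2 ↦ 0  <
So 2 of the 9 assignments meet the threshold.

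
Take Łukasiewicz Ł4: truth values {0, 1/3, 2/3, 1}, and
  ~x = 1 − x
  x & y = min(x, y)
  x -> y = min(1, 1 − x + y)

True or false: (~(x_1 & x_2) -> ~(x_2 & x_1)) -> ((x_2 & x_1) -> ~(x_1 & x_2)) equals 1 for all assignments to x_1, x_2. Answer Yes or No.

No

Counterexample: take x_1 = 2/3, x_2 = 2/3.
x_1 & x_2 = 2/3 & 2/3 = 2/3
~(x_1 & x_2) = ~2/3 = 1/3
x_2 & x_1 = 2/3 & 2/3 = 2/3
~(x_2 & x_1) = ~2/3 = 1/3
~(x_1 & x_2) -> ~(x_2 & x_1) = 1/3 -> 1/3 = 1
x_2 & x_1 = 2/3 & 2/3 = 2/3
x_1 & x_2 = 2/3 & 2/3 = 2/3
~(x_1 & x_2) = ~2/3 = 1/3
(x_2 & x_1) -> ~(x_1 & x_2) = 2/3 -> 1/3 = 2/3
(~(x_1 & x_2) -> ~(x_2 & x_1)) -> ((x_2 & x_1) -> ~(x_1 & x_2)) = 1 -> 2/3 = 2/3
This gives 2/3 ≠ 1.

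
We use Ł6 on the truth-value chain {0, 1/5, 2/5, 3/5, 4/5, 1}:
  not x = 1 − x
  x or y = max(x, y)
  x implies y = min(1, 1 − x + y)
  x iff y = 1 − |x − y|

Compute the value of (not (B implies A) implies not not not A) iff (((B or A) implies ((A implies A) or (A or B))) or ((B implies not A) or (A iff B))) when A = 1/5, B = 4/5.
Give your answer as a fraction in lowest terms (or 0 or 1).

1

B implies A = 4/5 implies 1/5 = 2/5
not (B implies A) = not 2/5 = 3/5
not A = not 1/5 = 4/5
not not A = not 4/5 = 1/5
not not not A = not 1/5 = 4/5
not (B implies A) implies not not not A = 3/5 implies 4/5 = 1
B or A = 4/5 or 1/5 = 4/5
A implies A = 1/5 implies 1/5 = 1
A or B = 1/5 or 4/5 = 4/5
(A implies A) or (A or B) = 1 or 4/5 = 1
(B or A) implies ((A implies A) or (A or B)) = 4/5 implies 1 = 1
not A = not 1/5 = 4/5
B implies not A = 4/5 implies 4/5 = 1
A iff B = 1/5 iff 4/5 = 2/5
(B implies not A) or (A iff B) = 1 or 2/5 = 1
((B or A) implies ((A implies A) or (A or B))) or ((B implies not A) or (A iff B)) = 1 or 1 = 1
(not (B implies A) implies not not not A) iff (((B or A) implies ((A implies A) or (A or B))) or ((B implies not A) or (A iff B))) = 1 iff 1 = 1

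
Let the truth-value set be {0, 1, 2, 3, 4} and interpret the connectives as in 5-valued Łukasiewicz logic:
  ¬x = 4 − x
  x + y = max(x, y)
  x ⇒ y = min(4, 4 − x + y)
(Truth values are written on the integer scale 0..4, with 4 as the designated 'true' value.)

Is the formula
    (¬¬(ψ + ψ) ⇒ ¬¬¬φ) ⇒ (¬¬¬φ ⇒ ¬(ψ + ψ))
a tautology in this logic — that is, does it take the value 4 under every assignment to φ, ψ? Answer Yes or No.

Counterexample: take φ = 0, ψ = 1.
ψ + ψ = 1 + 1 = 1
¬(ψ + ψ) = ¬1 = 3
¬¬(ψ + ψ) = ¬3 = 1
¬φ = ¬0 = 4
¬¬φ = ¬4 = 0
¬¬¬φ = ¬0 = 4
¬¬(ψ + ψ) ⇒ ¬¬¬φ = 1 ⇒ 4 = 4
¬φ = ¬0 = 4
¬¬φ = ¬4 = 0
¬¬¬φ = ¬0 = 4
ψ + ψ = 1 + 1 = 1
¬(ψ + ψ) = ¬1 = 3
¬¬¬φ ⇒ ¬(ψ + ψ) = 4 ⇒ 3 = 3
(¬¬(ψ + ψ) ⇒ ¬¬¬φ) ⇒ (¬¬¬φ ⇒ ¬(ψ + ψ)) = 4 ⇒ 3 = 3
This gives 3 ≠ 4.

No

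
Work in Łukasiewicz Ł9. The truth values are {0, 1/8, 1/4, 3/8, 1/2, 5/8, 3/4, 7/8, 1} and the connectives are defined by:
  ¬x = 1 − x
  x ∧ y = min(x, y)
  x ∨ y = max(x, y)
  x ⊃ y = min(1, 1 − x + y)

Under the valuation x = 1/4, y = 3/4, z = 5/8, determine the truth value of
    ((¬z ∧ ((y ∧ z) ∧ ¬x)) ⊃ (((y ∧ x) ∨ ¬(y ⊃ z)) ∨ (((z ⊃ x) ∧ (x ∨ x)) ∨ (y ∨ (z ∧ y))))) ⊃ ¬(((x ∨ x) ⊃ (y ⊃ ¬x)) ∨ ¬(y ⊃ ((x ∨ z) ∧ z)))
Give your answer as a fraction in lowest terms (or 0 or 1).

¬z = ¬5/8 = 3/8
y ∧ z = 3/4 ∧ 5/8 = 5/8
¬x = ¬1/4 = 3/4
(y ∧ z) ∧ ¬x = 5/8 ∧ 3/4 = 5/8
¬z ∧ ((y ∧ z) ∧ ¬x) = 3/8 ∧ 5/8 = 3/8
y ∧ x = 3/4 ∧ 1/4 = 1/4
y ⊃ z = 3/4 ⊃ 5/8 = 7/8
¬(y ⊃ z) = ¬7/8 = 1/8
(y ∧ x) ∨ ¬(y ⊃ z) = 1/4 ∨ 1/8 = 1/4
z ⊃ x = 5/8 ⊃ 1/4 = 5/8
x ∨ x = 1/4 ∨ 1/4 = 1/4
(z ⊃ x) ∧ (x ∨ x) = 5/8 ∧ 1/4 = 1/4
z ∧ y = 5/8 ∧ 3/4 = 5/8
y ∨ (z ∧ y) = 3/4 ∨ 5/8 = 3/4
((z ⊃ x) ∧ (x ∨ x)) ∨ (y ∨ (z ∧ y)) = 1/4 ∨ 3/4 = 3/4
((y ∧ x) ∨ ¬(y ⊃ z)) ∨ (((z ⊃ x) ∧ (x ∨ x)) ∨ (y ∨ (z ∧ y))) = 1/4 ∨ 3/4 = 3/4
(¬z ∧ ((y ∧ z) ∧ ¬x)) ⊃ (((y ∧ x) ∨ ¬(y ⊃ z)) ∨ (((z ⊃ x) ∧ (x ∨ x)) ∨ (y ∨ (z ∧ y)))) = 3/8 ⊃ 3/4 = 1
x ∨ x = 1/4 ∨ 1/4 = 1/4
¬x = ¬1/4 = 3/4
y ⊃ ¬x = 3/4 ⊃ 3/4 = 1
(x ∨ x) ⊃ (y ⊃ ¬x) = 1/4 ⊃ 1 = 1
x ∨ z = 1/4 ∨ 5/8 = 5/8
(x ∨ z) ∧ z = 5/8 ∧ 5/8 = 5/8
y ⊃ ((x ∨ z) ∧ z) = 3/4 ⊃ 5/8 = 7/8
¬(y ⊃ ((x ∨ z) ∧ z)) = ¬7/8 = 1/8
((x ∨ x) ⊃ (y ⊃ ¬x)) ∨ ¬(y ⊃ ((x ∨ z) ∧ z)) = 1 ∨ 1/8 = 1
¬(((x ∨ x) ⊃ (y ⊃ ¬x)) ∨ ¬(y ⊃ ((x ∨ z) ∧ z))) = ¬1 = 0
((¬z ∧ ((y ∧ z) ∧ ¬x)) ⊃ (((y ∧ x) ∨ ¬(y ⊃ z)) ∨ (((z ⊃ x) ∧ (x ∨ x)) ∨ (y ∨ (z ∧ y))))) ⊃ ¬(((x ∨ x) ⊃ (y ⊃ ¬x)) ∨ ¬(y ⊃ ((x ∨ z) ∧ z))) = 1 ⊃ 0 = 0

0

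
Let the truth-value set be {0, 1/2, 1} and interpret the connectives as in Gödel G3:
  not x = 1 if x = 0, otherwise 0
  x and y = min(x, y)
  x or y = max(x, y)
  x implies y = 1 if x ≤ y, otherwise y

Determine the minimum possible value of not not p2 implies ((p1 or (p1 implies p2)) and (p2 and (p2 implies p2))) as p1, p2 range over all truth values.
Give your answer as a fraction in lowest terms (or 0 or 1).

1/2

Take p1 = 0, p2 = 1/2:
not p2 = not 1/2 = 0
not not p2 = not 0 = 1
p1 implies p2 = 0 implies 1/2 = 1
p1 or (p1 implies p2) = 0 or 1 = 1
p2 implies p2 = 1/2 implies 1/2 = 1
p2 and (p2 implies p2) = 1/2 and 1 = 1/2
(p1 or (p1 implies p2)) and (p2 and (p2 implies p2)) = 1 and 1/2 = 1/2
not not p2 implies ((p1 or (p1 implies p2)) and (p2 and (p2 implies p2))) = 1 implies 1/2 = 1/2
No assignment yields a value below 1/2, so this is the minimum.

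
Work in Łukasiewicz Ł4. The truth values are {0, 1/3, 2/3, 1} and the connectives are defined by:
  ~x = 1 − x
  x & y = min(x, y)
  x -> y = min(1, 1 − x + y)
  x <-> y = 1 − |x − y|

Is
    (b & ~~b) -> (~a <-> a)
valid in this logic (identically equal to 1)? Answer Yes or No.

Counterexample: take a = 0, b = 1/3.
~b = ~1/3 = 2/3
~~b = ~2/3 = 1/3
b & ~~b = 1/3 & 1/3 = 1/3
~a = ~0 = 1
~a <-> a = 1 <-> 0 = 0
(b & ~~b) -> (~a <-> a) = 1/3 -> 0 = 2/3
This gives 2/3 ≠ 1.

No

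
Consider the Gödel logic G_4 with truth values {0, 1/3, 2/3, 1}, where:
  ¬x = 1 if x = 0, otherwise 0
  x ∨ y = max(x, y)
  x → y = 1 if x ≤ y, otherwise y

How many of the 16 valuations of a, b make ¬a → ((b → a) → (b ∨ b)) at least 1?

15

a = 0, b = 0 ↦ 0  <
a = 0, b = 1/3 ↦ 1  ≥
a = 0, b = 2/3 ↦ 1  ≥
a = 0, b = 1 ↦ 1  ≥
a = 1/3, b = 0 ↦ 1  ≥
a = 1/3, b = 1/3 ↦ 1  ≥
a = 1/3, b = 2/3 ↦ 1  ≥
a = 1/3, b = 1 ↦ 1  ≥
a = 2/3, b = 0 ↦ 1  ≥
a = 2/3, b = 1/3 ↦ 1  ≥
a = 2/3, b = 2/3 ↦ 1  ≥
a = 2/3, b = 1 ↦ 1  ≥
a = 1, b = 0 ↦ 1  ≥
a = 1, b = 1/3 ↦ 1  ≥
a = 1, b = 2/3 ↦ 1  ≥
a = 1, b = 1 ↦ 1  ≥
So 15 of the 16 assignments meet the threshold.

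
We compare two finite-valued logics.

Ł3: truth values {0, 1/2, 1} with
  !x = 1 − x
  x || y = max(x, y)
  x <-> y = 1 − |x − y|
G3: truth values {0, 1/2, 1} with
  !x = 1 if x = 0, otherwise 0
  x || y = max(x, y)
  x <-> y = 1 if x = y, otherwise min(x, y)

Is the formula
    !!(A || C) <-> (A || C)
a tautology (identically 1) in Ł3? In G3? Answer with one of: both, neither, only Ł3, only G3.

In Ł3: every assignment gives 1 — tautology.
In G3: at A = 0, C = 1/2 the value is 1/2 — not a tautology.

only Ł3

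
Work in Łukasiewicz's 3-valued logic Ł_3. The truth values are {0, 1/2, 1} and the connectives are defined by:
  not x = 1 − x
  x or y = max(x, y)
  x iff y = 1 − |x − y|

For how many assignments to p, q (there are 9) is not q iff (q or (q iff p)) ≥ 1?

p = 0, q = 0 ↦ 1  ≥
p = 0, q = 1/2 ↦ 1  ≥
p = 0, q = 1 ↦ 0  <
p = 1/2, q = 0 ↦ 1/2  <
p = 1/2, q = 1/2 ↦ 1/2  <
p = 1/2, q = 1 ↦ 0  <
p = 1, q = 0 ↦ 0  <
p = 1, q = 1/2 ↦ 1  ≥
p = 1, q = 1 ↦ 0  <
So 3 of the 9 assignments meet the threshold.

3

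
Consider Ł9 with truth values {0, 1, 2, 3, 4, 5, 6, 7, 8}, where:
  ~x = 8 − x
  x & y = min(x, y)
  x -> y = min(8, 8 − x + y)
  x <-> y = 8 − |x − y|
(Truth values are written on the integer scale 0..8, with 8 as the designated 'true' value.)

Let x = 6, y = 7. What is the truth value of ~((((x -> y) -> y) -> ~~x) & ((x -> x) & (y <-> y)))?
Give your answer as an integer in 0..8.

x -> y = 6 -> 7 = 8
(x -> y) -> y = 8 -> 7 = 7
~x = ~6 = 2
~~x = ~2 = 6
((x -> y) -> y) -> ~~x = 7 -> 6 = 7
x -> x = 6 -> 6 = 8
y <-> y = 7 <-> 7 = 8
(x -> x) & (y <-> y) = 8 & 8 = 8
(((x -> y) -> y) -> ~~x) & ((x -> x) & (y <-> y)) = 7 & 8 = 7
~((((x -> y) -> y) -> ~~x) & ((x -> x) & (y <-> y))) = ~7 = 1

1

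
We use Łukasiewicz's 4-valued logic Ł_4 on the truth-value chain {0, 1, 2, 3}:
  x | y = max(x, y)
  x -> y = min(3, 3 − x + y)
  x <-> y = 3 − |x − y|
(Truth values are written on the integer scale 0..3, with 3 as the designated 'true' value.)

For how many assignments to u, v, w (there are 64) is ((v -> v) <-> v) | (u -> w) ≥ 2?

value 3: 46 assignments (counts)
value 2: 12 assignments (counts)
value 1: 5 assignments
value 0: 1 assignment
So 58 of the 64 assignments meet the threshold.

58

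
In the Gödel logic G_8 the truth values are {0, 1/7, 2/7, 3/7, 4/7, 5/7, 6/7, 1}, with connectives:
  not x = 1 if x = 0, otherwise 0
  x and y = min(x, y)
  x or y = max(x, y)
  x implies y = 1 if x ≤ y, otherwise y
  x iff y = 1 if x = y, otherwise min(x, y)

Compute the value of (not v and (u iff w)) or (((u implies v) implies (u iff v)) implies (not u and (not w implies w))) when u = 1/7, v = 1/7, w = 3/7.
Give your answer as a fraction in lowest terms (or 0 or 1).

0

not v = not 1/7 = 0
u iff w = 1/7 iff 3/7 = 1/7
not v and (u iff w) = 0 and 1/7 = 0
u implies v = 1/7 implies 1/7 = 1
u iff v = 1/7 iff 1/7 = 1
(u implies v) implies (u iff v) = 1 implies 1 = 1
not u = not 1/7 = 0
not w = not 3/7 = 0
not w implies w = 0 implies 3/7 = 1
not u and (not w implies w) = 0 and 1 = 0
((u implies v) implies (u iff v)) implies (not u and (not w implies w)) = 1 implies 0 = 0
(not v and (u iff w)) or (((u implies v) implies (u iff v)) implies (not u and (not w implies w))) = 0 or 0 = 0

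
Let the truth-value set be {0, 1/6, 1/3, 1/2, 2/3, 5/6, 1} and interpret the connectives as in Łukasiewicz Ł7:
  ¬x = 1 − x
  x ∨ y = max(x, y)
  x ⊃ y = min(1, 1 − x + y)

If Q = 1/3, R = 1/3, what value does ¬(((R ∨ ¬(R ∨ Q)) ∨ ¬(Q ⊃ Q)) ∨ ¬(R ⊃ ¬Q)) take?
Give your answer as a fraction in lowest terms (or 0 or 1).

1/3

R ∨ Q = 1/3 ∨ 1/3 = 1/3
¬(R ∨ Q) = ¬1/3 = 2/3
R ∨ ¬(R ∨ Q) = 1/3 ∨ 2/3 = 2/3
Q ⊃ Q = 1/3 ⊃ 1/3 = 1
¬(Q ⊃ Q) = ¬1 = 0
(R ∨ ¬(R ∨ Q)) ∨ ¬(Q ⊃ Q) = 2/3 ∨ 0 = 2/3
¬Q = ¬1/3 = 2/3
R ⊃ ¬Q = 1/3 ⊃ 2/3 = 1
¬(R ⊃ ¬Q) = ¬1 = 0
((R ∨ ¬(R ∨ Q)) ∨ ¬(Q ⊃ Q)) ∨ ¬(R ⊃ ¬Q) = 2/3 ∨ 0 = 2/3
¬(((R ∨ ¬(R ∨ Q)) ∨ ¬(Q ⊃ Q)) ∨ ¬(R ⊃ ¬Q)) = ¬2/3 = 1/3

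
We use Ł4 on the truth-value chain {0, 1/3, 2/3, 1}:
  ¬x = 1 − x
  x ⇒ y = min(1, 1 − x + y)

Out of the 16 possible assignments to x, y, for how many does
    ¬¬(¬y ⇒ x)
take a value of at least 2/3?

13

x = 0, y = 0 ↦ 0  <
x = 0, y = 1/3 ↦ 1/3  <
x = 0, y = 2/3 ↦ 2/3  ≥
x = 0, y = 1 ↦ 1  ≥
x = 1/3, y = 0 ↦ 1/3  <
x = 1/3, y = 1/3 ↦ 2/3  ≥
x = 1/3, y = 2/3 ↦ 1  ≥
x = 1/3, y = 1 ↦ 1  ≥
x = 2/3, y = 0 ↦ 2/3  ≥
x = 2/3, y = 1/3 ↦ 1  ≥
x = 2/3, y = 2/3 ↦ 1  ≥
x = 2/3, y = 1 ↦ 1  ≥
x = 1, y = 0 ↦ 1  ≥
x = 1, y = 1/3 ↦ 1  ≥
x = 1, y = 2/3 ↦ 1  ≥
x = 1, y = 1 ↦ 1  ≥
So 13 of the 16 assignments meet the threshold.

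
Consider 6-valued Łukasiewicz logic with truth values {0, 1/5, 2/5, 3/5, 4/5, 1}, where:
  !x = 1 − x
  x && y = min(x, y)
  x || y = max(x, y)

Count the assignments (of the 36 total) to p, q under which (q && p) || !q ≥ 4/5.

value 1: 7 assignments (counts)
value 4/5: 9 assignments (counts)
value 3/5: 11 assignments
value 2/5: 5 assignments
value 1/5: 3 assignments
value 0: 1 assignment
So 16 of the 36 assignments meet the threshold.

16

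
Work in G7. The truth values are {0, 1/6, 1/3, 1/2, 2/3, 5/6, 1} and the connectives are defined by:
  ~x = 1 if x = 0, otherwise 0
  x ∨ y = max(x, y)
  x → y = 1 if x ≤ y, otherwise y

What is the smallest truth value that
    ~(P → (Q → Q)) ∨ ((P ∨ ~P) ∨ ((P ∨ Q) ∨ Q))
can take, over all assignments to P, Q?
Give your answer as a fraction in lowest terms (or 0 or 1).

Take P = 1/6, Q = 0:
Q → Q = 0 → 0 = 1
P → (Q → Q) = 1/6 → 1 = 1
~(P → (Q → Q)) = ~1 = 0
~P = ~1/6 = 0
P ∨ ~P = 1/6 ∨ 0 = 1/6
P ∨ Q = 1/6 ∨ 0 = 1/6
(P ∨ Q) ∨ Q = 1/6 ∨ 0 = 1/6
(P ∨ ~P) ∨ ((P ∨ Q) ∨ Q) = 1/6 ∨ 1/6 = 1/6
~(P → (Q → Q)) ∨ ((P ∨ ~P) ∨ ((P ∨ Q) ∨ Q)) = 0 ∨ 1/6 = 1/6
No assignment yields a value below 1/6, so this is the minimum.

1/6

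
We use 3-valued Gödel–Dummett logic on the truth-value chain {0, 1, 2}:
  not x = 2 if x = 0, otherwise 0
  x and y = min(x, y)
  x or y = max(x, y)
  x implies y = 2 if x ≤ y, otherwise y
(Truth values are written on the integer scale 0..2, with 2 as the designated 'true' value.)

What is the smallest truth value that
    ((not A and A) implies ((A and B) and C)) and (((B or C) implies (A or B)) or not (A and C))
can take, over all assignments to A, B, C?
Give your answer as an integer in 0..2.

Take A = 1, B = 0, C = 2:
not A = not 1 = 0
not A and A = 0 and 1 = 0
A and B = 1 and 0 = 0
(A and B) and C = 0 and 2 = 0
(not A and A) implies ((A and B) and C) = 0 implies 0 = 2
B or C = 0 or 2 = 2
A or B = 1 or 0 = 1
(B or C) implies (A or B) = 2 implies 1 = 1
A and C = 1 and 2 = 1
not (A and C) = not 1 = 0
((B or C) implies (A or B)) or not (A and C) = 1 or 0 = 1
((not A and A) implies ((A and B) and C)) and (((B or C) implies (A or B)) or not (A and C)) = 2 and 1 = 1
No assignment yields a value below 1, so this is the minimum.

1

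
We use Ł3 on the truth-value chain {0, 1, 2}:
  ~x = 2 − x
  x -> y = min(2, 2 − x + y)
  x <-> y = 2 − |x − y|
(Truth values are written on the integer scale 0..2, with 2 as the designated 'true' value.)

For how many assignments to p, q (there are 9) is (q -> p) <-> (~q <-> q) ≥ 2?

p = 0, q = 0 ↦ 0  <
p = 0, q = 1 ↦ 1  <
p = 0, q = 2 ↦ 2  ≥
p = 1, q = 0 ↦ 0  <
p = 1, q = 1 ↦ 2  ≥
p = 1, q = 2 ↦ 1  <
p = 2, q = 0 ↦ 0  <
p = 2, q = 1 ↦ 2  ≥
p = 2, q = 2 ↦ 0  <
So 3 of the 9 assignments meet the threshold.

3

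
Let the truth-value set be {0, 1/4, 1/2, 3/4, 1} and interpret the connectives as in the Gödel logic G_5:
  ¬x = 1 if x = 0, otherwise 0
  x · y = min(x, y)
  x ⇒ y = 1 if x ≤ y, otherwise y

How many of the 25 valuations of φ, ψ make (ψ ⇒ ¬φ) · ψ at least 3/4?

2

value 1: 1 assignment (counts)
value 3/4: 1 assignment (counts)
value 1/2: 1 assignment
value 1/4: 1 assignment
value 0: 21 assignments
So 2 of the 25 assignments meet the threshold.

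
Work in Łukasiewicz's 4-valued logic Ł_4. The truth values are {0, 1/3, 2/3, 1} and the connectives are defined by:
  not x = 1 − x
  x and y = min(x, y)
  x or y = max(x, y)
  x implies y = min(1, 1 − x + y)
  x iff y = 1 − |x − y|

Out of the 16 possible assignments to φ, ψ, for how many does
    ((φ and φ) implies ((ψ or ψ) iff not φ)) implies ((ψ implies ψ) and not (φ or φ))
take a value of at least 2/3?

11

φ = 0, ψ = 0 ↦ 1  ≥
φ = 0, ψ = 1/3 ↦ 1  ≥
φ = 0, ψ = 2/3 ↦ 1  ≥
φ = 0, ψ = 1 ↦ 1  ≥
φ = 1/3, ψ = 0 ↦ 2/3  ≥
φ = 1/3, ψ = 1/3 ↦ 2/3  ≥
φ = 1/3, ψ = 2/3 ↦ 2/3  ≥
φ = 1/3, ψ = 1 ↦ 2/3  ≥
φ = 2/3, ψ = 0 ↦ 1/3  <
φ = 2/3, ψ = 1/3 ↦ 1/3  <
φ = 2/3, ψ = 2/3 ↦ 1/3  <
φ = 2/3, ψ = 1 ↦ 2/3  ≥
φ = 1, ψ = 0 ↦ 0  <
φ = 1, ψ = 1/3 ↦ 1/3  <
φ = 1, ψ = 2/3 ↦ 2/3  ≥
φ = 1, ψ = 1 ↦ 1  ≥
So 11 of the 16 assignments meet the threshold.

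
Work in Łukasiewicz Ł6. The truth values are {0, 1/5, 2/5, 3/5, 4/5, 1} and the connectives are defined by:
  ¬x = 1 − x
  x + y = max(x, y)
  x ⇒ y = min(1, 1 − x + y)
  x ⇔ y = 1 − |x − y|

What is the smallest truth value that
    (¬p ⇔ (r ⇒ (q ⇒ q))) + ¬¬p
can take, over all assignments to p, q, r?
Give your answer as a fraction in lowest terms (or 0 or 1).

3/5

Take p = 2/5, q = 0, r = 0:
¬p = ¬2/5 = 3/5
q ⇒ q = 0 ⇒ 0 = 1
r ⇒ (q ⇒ q) = 0 ⇒ 1 = 1
¬p ⇔ (r ⇒ (q ⇒ q)) = 3/5 ⇔ 1 = 3/5
¬p = ¬2/5 = 3/5
¬¬p = ¬3/5 = 2/5
(¬p ⇔ (r ⇒ (q ⇒ q))) + ¬¬p = 3/5 + 2/5 = 3/5
No assignment yields a value below 3/5, so this is the minimum.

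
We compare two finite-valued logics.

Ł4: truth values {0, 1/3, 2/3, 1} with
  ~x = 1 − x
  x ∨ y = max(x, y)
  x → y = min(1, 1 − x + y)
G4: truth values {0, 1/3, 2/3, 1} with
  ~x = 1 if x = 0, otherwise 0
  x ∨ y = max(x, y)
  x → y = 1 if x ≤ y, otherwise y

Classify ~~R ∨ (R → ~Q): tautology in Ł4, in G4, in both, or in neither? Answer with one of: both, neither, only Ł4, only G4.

In Ł4: at Q = 2/3, R = 2/3 the value is 2/3 — not a tautology.
In G4: every assignment gives 1 — tautology.

only G4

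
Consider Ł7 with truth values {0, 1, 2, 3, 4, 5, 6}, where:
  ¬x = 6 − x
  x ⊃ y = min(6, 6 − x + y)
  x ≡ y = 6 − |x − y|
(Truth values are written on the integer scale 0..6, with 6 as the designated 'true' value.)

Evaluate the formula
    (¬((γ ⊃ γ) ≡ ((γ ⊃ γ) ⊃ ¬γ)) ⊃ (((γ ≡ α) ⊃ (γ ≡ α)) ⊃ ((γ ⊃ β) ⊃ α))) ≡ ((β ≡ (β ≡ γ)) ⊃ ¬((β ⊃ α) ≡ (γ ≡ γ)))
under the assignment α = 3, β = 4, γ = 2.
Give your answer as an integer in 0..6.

γ ⊃ γ = 2 ⊃ 2 = 6
γ ⊃ γ = 2 ⊃ 2 = 6
¬γ = ¬2 = 4
(γ ⊃ γ) ⊃ ¬γ = 6 ⊃ 4 = 4
(γ ⊃ γ) ≡ ((γ ⊃ γ) ⊃ ¬γ) = 6 ≡ 4 = 4
¬((γ ⊃ γ) ≡ ((γ ⊃ γ) ⊃ ¬γ)) = ¬4 = 2
γ ≡ α = 2 ≡ 3 = 5
γ ≡ α = 2 ≡ 3 = 5
(γ ≡ α) ⊃ (γ ≡ α) = 5 ⊃ 5 = 6
γ ⊃ β = 2 ⊃ 4 = 6
(γ ⊃ β) ⊃ α = 6 ⊃ 3 = 3
((γ ≡ α) ⊃ (γ ≡ α)) ⊃ ((γ ⊃ β) ⊃ α) = 6 ⊃ 3 = 3
¬((γ ⊃ γ) ≡ ((γ ⊃ γ) ⊃ ¬γ)) ⊃ (((γ ≡ α) ⊃ (γ ≡ α)) ⊃ ((γ ⊃ β) ⊃ α)) = 2 ⊃ 3 = 6
β ≡ γ = 4 ≡ 2 = 4
β ≡ (β ≡ γ) = 4 ≡ 4 = 6
β ⊃ α = 4 ⊃ 3 = 5
γ ≡ γ = 2 ≡ 2 = 6
(β ⊃ α) ≡ (γ ≡ γ) = 5 ≡ 6 = 5
¬((β ⊃ α) ≡ (γ ≡ γ)) = ¬5 = 1
(β ≡ (β ≡ γ)) ⊃ ¬((β ⊃ α) ≡ (γ ≡ γ)) = 6 ⊃ 1 = 1
(¬((γ ⊃ γ) ≡ ((γ ⊃ γ) ⊃ ¬γ)) ⊃ (((γ ≡ α) ⊃ (γ ≡ α)) ⊃ ((γ ⊃ β) ⊃ α))) ≡ ((β ≡ (β ≡ γ)) ⊃ ¬((β ⊃ α) ≡ (γ ≡ γ))) = 6 ≡ 1 = 1

1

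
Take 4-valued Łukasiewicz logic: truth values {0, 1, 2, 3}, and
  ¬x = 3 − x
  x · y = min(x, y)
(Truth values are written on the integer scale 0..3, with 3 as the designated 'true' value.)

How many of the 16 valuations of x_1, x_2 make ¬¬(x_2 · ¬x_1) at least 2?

x_1 = 0, x_2 = 0 ↦ 0  <
x_1 = 0, x_2 = 1 ↦ 1  <
x_1 = 0, x_2 = 2 ↦ 2  ≥
x_1 = 0, x_2 = 3 ↦ 3  ≥
x_1 = 1, x_2 = 0 ↦ 0  <
x_1 = 1, x_2 = 1 ↦ 1  <
x_1 = 1, x_2 = 2 ↦ 2  ≥
x_1 = 1, x_2 = 3 ↦ 2  ≥
x_1 = 2, x_2 = 0 ↦ 0  <
x_1 = 2, x_2 = 1 ↦ 1  <
x_1 = 2, x_2 = 2 ↦ 1  <
x_1 = 2, x_2 = 3 ↦ 1  <
x_1 = 3, x_2 = 0 ↦ 0  <
x_1 = 3, x_2 = 1 ↦ 0  <
x_1 = 3, x_2 = 2 ↦ 0  <
x_1 = 3, x_2 = 3 ↦ 0  <
So 4 of the 16 assignments meet the threshold.

4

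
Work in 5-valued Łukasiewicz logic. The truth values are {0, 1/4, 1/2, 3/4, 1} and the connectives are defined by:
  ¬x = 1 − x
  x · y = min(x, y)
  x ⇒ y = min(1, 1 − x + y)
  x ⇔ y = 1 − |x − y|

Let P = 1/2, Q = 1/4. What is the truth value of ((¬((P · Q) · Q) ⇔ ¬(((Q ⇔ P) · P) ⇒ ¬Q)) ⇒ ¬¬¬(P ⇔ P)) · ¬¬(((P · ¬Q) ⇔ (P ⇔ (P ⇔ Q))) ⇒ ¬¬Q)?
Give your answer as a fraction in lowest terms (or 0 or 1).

P · Q = 1/2 · 1/4 = 1/4
(P · Q) · Q = 1/4 · 1/4 = 1/4
¬((P · Q) · Q) = ¬1/4 = 3/4
Q ⇔ P = 1/4 ⇔ 1/2 = 3/4
(Q ⇔ P) · P = 3/4 · 1/2 = 1/2
¬Q = ¬1/4 = 3/4
((Q ⇔ P) · P) ⇒ ¬Q = 1/2 ⇒ 3/4 = 1
¬(((Q ⇔ P) · P) ⇒ ¬Q) = ¬1 = 0
¬((P · Q) · Q) ⇔ ¬(((Q ⇔ P) · P) ⇒ ¬Q) = 3/4 ⇔ 0 = 1/4
P ⇔ P = 1/2 ⇔ 1/2 = 1
¬(P ⇔ P) = ¬1 = 0
¬¬(P ⇔ P) = ¬0 = 1
¬¬¬(P ⇔ P) = ¬1 = 0
(¬((P · Q) · Q) ⇔ ¬(((Q ⇔ P) · P) ⇒ ¬Q)) ⇒ ¬¬¬(P ⇔ P) = 1/4 ⇒ 0 = 3/4
¬Q = ¬1/4 = 3/4
P · ¬Q = 1/2 · 3/4 = 1/2
P ⇔ Q = 1/2 ⇔ 1/4 = 3/4
P ⇔ (P ⇔ Q) = 1/2 ⇔ 3/4 = 3/4
(P · ¬Q) ⇔ (P ⇔ (P ⇔ Q)) = 1/2 ⇔ 3/4 = 3/4
¬Q = ¬1/4 = 3/4
¬¬Q = ¬3/4 = 1/4
((P · ¬Q) ⇔ (P ⇔ (P ⇔ Q))) ⇒ ¬¬Q = 3/4 ⇒ 1/4 = 1/2
¬(((P · ¬Q) ⇔ (P ⇔ (P ⇔ Q))) ⇒ ¬¬Q) = ¬1/2 = 1/2
¬¬(((P · ¬Q) ⇔ (P ⇔ (P ⇔ Q))) ⇒ ¬¬Q) = ¬1/2 = 1/2
((¬((P · Q) · Q) ⇔ ¬(((Q ⇔ P) · P) ⇒ ¬Q)) ⇒ ¬¬¬(P ⇔ P)) · ¬¬(((P · ¬Q) ⇔ (P ⇔ (P ⇔ Q))) ⇒ ¬¬Q) = 3/4 · 1/2 = 1/2

1/2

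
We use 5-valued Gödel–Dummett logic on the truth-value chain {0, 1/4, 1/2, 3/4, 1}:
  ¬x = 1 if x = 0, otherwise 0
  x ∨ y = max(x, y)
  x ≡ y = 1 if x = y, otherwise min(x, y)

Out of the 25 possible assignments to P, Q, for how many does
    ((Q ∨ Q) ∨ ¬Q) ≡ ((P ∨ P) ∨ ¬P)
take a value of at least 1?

7

value 1: 7 assignments (counts)
value 3/4: 4 assignments
value 1/2: 6 assignments
value 1/4: 8 assignments
So 7 of the 25 assignments meet the threshold.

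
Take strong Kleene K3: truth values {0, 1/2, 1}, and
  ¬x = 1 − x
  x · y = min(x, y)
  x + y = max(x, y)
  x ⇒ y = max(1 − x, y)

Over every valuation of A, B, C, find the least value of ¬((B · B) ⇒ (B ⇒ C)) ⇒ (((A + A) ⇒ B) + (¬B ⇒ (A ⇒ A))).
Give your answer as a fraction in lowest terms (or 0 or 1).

Take A = 1/2, B = 1/2, C = 0:
B · B = 1/2 · 1/2 = 1/2
B ⇒ C = 1/2 ⇒ 0 = 1/2
(B · B) ⇒ (B ⇒ C) = 1/2 ⇒ 1/2 = 1/2
¬((B · B) ⇒ (B ⇒ C)) = ¬1/2 = 1/2
A + A = 1/2 + 1/2 = 1/2
(A + A) ⇒ B = 1/2 ⇒ 1/2 = 1/2
¬B = ¬1/2 = 1/2
A ⇒ A = 1/2 ⇒ 1/2 = 1/2
¬B ⇒ (A ⇒ A) = 1/2 ⇒ 1/2 = 1/2
((A + A) ⇒ B) + (¬B ⇒ (A ⇒ A)) = 1/2 + 1/2 = 1/2
¬((B · B) ⇒ (B ⇒ C)) ⇒ (((A + A) ⇒ B) + (¬B ⇒ (A ⇒ A))) = 1/2 ⇒ 1/2 = 1/2
No assignment yields a value below 1/2, so this is the minimum.

1/2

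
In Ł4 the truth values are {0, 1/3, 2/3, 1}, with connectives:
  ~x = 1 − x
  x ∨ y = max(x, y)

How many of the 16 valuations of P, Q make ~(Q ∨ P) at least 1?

1

P = 0, Q = 0 ↦ 1  ≥
P = 0, Q = 1/3 ↦ 2/3  <
P = 0, Q = 2/3 ↦ 1/3  <
P = 0, Q = 1 ↦ 0  <
P = 1/3, Q = 0 ↦ 2/3  <
P = 1/3, Q = 1/3 ↦ 2/3  <
P = 1/3, Q = 2/3 ↦ 1/3  <
P = 1/3, Q = 1 ↦ 0  <
P = 2/3, Q = 0 ↦ 1/3  <
P = 2/3, Q = 1/3 ↦ 1/3  <
P = 2/3, Q = 2/3 ↦ 1/3  <
P = 2/3, Q = 1 ↦ 0  <
P = 1, Q = 0 ↦ 0  <
P = 1, Q = 1/3 ↦ 0  <
P = 1, Q = 2/3 ↦ 0  <
P = 1, Q = 1 ↦ 0  <
So 1 of the 16 assignments meets the threshold.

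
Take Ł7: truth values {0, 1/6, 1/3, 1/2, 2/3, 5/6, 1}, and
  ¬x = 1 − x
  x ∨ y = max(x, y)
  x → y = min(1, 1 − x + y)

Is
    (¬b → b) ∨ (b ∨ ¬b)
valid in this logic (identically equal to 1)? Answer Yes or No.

Counterexample: take b = 1/6.
¬b = ¬1/6 = 5/6
¬b → b = 5/6 → 1/6 = 1/3
¬b = ¬1/6 = 5/6
b ∨ ¬b = 1/6 ∨ 5/6 = 5/6
(¬b → b) ∨ (b ∨ ¬b) = 1/3 ∨ 5/6 = 5/6
This gives 5/6 ≠ 1.

No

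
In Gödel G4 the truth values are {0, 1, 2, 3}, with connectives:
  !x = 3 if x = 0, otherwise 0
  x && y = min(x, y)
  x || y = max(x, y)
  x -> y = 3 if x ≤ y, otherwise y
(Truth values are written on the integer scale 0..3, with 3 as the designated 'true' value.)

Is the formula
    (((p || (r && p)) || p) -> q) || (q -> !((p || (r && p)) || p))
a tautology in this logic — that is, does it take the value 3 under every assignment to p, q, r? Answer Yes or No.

Counterexample: take p = 2, q = 1, r = 0.
r && p = 0 && 2 = 0
p || (r && p) = 2 || 0 = 2
(p || (r && p)) || p = 2 || 2 = 2
((p || (r && p)) || p) -> q = 2 -> 1 = 1
r && p = 0 && 2 = 0
p || (r && p) = 2 || 0 = 2
(p || (r && p)) || p = 2 || 2 = 2
!((p || (r && p)) || p) = !2 = 0
q -> !((p || (r && p)) || p) = 1 -> 0 = 0
(((p || (r && p)) || p) -> q) || (q -> !((p || (r && p)) || p)) = 1 || 0 = 1
This gives 1 ≠ 3.

No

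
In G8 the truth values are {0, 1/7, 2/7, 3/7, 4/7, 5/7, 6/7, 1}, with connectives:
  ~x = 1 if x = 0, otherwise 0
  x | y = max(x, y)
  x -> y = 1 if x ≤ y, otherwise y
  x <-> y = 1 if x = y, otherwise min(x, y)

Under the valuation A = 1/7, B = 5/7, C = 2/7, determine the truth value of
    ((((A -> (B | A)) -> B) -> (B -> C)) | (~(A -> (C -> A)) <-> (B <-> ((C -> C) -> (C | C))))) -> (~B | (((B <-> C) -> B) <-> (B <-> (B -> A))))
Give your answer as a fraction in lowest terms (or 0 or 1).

B | A = 5/7 | 1/7 = 5/7
A -> (B | A) = 1/7 -> 5/7 = 1
(A -> (B | A)) -> B = 1 -> 5/7 = 5/7
B -> C = 5/7 -> 2/7 = 2/7
((A -> (B | A)) -> B) -> (B -> C) = 5/7 -> 2/7 = 2/7
C -> A = 2/7 -> 1/7 = 1/7
A -> (C -> A) = 1/7 -> 1/7 = 1
~(A -> (C -> A)) = ~1 = 0
C -> C = 2/7 -> 2/7 = 1
C | C = 2/7 | 2/7 = 2/7
(C -> C) -> (C | C) = 1 -> 2/7 = 2/7
B <-> ((C -> C) -> (C | C)) = 5/7 <-> 2/7 = 2/7
~(A -> (C -> A)) <-> (B <-> ((C -> C) -> (C | C))) = 0 <-> 2/7 = 0
(((A -> (B | A)) -> B) -> (B -> C)) | (~(A -> (C -> A)) <-> (B <-> ((C -> C) -> (C | C)))) = 2/7 | 0 = 2/7
~B = ~5/7 = 0
B <-> C = 5/7 <-> 2/7 = 2/7
(B <-> C) -> B = 2/7 -> 5/7 = 1
B -> A = 5/7 -> 1/7 = 1/7
B <-> (B -> A) = 5/7 <-> 1/7 = 1/7
((B <-> C) -> B) <-> (B <-> (B -> A)) = 1 <-> 1/7 = 1/7
~B | (((B <-> C) -> B) <-> (B <-> (B -> A))) = 0 | 1/7 = 1/7
((((A -> (B | A)) -> B) -> (B -> C)) | (~(A -> (C -> A)) <-> (B <-> ((C -> C) -> (C | C))))) -> (~B | (((B <-> C) -> B) <-> (B <-> (B -> A)))) = 2/7 -> 1/7 = 1/7

1/7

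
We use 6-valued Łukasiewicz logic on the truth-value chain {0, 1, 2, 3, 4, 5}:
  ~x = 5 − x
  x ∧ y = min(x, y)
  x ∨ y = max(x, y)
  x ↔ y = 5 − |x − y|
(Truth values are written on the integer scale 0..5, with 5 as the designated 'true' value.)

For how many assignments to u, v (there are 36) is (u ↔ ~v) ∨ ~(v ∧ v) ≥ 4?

23

value 5: 11 assignments (counts)
value 4: 12 assignments (counts)
value 3: 7 assignments
value 2: 3 assignments
value 1: 2 assignments
value 0: 1 assignment
So 23 of the 36 assignments meet the threshold.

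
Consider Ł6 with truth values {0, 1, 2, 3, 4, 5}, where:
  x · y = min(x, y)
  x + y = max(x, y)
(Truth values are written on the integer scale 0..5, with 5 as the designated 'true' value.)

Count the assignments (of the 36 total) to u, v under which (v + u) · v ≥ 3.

value 5: 6 assignments (counts)
value 4: 6 assignments (counts)
value 3: 6 assignments (counts)
value 2: 6 assignments
value 1: 6 assignments
value 0: 6 assignments
So 18 of the 36 assignments meet the threshold.

18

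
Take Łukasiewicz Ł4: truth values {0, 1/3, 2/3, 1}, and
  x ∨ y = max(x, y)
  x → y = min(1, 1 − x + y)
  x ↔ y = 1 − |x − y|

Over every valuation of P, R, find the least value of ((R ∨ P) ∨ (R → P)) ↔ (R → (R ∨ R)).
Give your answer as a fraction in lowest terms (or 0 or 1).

2/3

Take P = 0, R = 1/3:
R ∨ P = 1/3 ∨ 0 = 1/3
R → P = 1/3 → 0 = 2/3
(R ∨ P) ∨ (R → P) = 1/3 ∨ 2/3 = 2/3
R ∨ R = 1/3 ∨ 1/3 = 1/3
R → (R ∨ R) = 1/3 → 1/3 = 1
((R ∨ P) ∨ (R → P)) ↔ (R → (R ∨ R)) = 2/3 ↔ 1 = 2/3
No assignment yields a value below 2/3, so this is the minimum.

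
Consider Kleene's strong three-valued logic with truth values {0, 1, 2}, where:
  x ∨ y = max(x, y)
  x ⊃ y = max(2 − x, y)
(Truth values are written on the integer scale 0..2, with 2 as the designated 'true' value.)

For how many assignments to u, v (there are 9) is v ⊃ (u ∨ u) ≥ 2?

5

u = 0, v = 0 ↦ 2  ≥
u = 0, v = 1 ↦ 1  <
u = 0, v = 2 ↦ 0  <
u = 1, v = 0 ↦ 2  ≥
u = 1, v = 1 ↦ 1  <
u = 1, v = 2 ↦ 1  <
u = 2, v = 0 ↦ 2  ≥
u = 2, v = 1 ↦ 2  ≥
u = 2, v = 2 ↦ 2  ≥
So 5 of the 9 assignments meet the threshold.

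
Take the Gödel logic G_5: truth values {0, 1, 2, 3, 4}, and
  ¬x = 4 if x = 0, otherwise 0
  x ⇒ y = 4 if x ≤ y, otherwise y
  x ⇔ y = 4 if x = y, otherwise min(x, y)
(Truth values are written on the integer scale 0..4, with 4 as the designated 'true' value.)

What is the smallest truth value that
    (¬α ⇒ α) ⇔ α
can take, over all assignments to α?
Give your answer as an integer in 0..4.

1

Take α = 1:
¬α = ¬1 = 0
¬α ⇒ α = 0 ⇒ 1 = 4
(¬α ⇒ α) ⇔ α = 4 ⇔ 1 = 1
No assignment yields a value below 1, so this is the minimum.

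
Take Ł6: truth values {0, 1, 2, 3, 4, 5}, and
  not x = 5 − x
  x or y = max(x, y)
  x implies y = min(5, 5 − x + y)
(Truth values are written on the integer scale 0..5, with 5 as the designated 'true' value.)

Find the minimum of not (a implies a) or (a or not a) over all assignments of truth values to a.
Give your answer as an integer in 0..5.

3

Take a = 2:
a implies a = 2 implies 2 = 5
not (a implies a) = not 5 = 0
not a = not 2 = 3
a or not a = 2 or 3 = 3
not (a implies a) or (a or not a) = 0 or 3 = 3
No assignment yields a value below 3, so this is the minimum.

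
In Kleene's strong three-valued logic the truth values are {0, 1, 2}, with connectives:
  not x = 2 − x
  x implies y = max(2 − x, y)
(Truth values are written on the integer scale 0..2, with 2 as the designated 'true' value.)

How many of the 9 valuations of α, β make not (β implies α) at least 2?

α = 0, β = 0 ↦ 0  <
α = 0, β = 1 ↦ 1  <
α = 0, β = 2 ↦ 2  ≥
α = 1, β = 0 ↦ 0  <
α = 1, β = 1 ↦ 1  <
α = 1, β = 2 ↦ 1  <
α = 2, β = 0 ↦ 0  <
α = 2, β = 1 ↦ 0  <
α = 2, β = 2 ↦ 0  <
So 1 of the 9 assignments meets the threshold.

1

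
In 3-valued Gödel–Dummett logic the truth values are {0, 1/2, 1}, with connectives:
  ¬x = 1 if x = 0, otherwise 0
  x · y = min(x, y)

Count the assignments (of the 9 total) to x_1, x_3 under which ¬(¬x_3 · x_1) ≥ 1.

7

x_1 = 0, x_3 = 0 ↦ 1  ≥
x_1 = 0, x_3 = 1/2 ↦ 1  ≥
x_1 = 0, x_3 = 1 ↦ 1  ≥
x_1 = 1/2, x_3 = 0 ↦ 0  <
x_1 = 1/2, x_3 = 1/2 ↦ 1  ≥
x_1 = 1/2, x_3 = 1 ↦ 1  ≥
x_1 = 1, x_3 = 0 ↦ 0  <
x_1 = 1, x_3 = 1/2 ↦ 1  ≥
x_1 = 1, x_3 = 1 ↦ 1  ≥
So 7 of the 9 assignments meet the threshold.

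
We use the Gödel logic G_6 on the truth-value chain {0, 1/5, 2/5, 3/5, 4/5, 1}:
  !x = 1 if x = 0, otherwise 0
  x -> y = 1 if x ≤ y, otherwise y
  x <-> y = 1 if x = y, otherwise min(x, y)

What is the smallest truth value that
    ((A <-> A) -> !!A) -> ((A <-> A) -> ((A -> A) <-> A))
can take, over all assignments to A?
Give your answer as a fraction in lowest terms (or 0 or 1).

1/5

Take A = 1/5:
A <-> A = 1/5 <-> 1/5 = 1
!A = !1/5 = 0
!!A = !0 = 1
(A <-> A) -> !!A = 1 -> 1 = 1
A <-> A = 1/5 <-> 1/5 = 1
A -> A = 1/5 -> 1/5 = 1
(A -> A) <-> A = 1 <-> 1/5 = 1/5
(A <-> A) -> ((A -> A) <-> A) = 1 -> 1/5 = 1/5
((A <-> A) -> !!A) -> ((A <-> A) -> ((A -> A) <-> A)) = 1 -> 1/5 = 1/5
No assignment yields a value below 1/5, so this is the minimum.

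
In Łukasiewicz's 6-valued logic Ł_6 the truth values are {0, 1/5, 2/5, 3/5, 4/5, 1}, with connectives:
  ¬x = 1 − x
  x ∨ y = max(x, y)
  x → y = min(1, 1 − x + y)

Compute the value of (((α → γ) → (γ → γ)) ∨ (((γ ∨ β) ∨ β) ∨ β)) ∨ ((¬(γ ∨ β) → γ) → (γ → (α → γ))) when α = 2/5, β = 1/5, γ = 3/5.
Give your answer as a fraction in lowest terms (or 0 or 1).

1

α → γ = 2/5 → 3/5 = 1
γ → γ = 3/5 → 3/5 = 1
(α → γ) → (γ → γ) = 1 → 1 = 1
γ ∨ β = 3/5 ∨ 1/5 = 3/5
(γ ∨ β) ∨ β = 3/5 ∨ 1/5 = 3/5
((γ ∨ β) ∨ β) ∨ β = 3/5 ∨ 1/5 = 3/5
((α → γ) → (γ → γ)) ∨ (((γ ∨ β) ∨ β) ∨ β) = 1 ∨ 3/5 = 1
γ ∨ β = 3/5 ∨ 1/5 = 3/5
¬(γ ∨ β) = ¬3/5 = 2/5
¬(γ ∨ β) → γ = 2/5 → 3/5 = 1
α → γ = 2/5 → 3/5 = 1
γ → (α → γ) = 3/5 → 1 = 1
(¬(γ ∨ β) → γ) → (γ → (α → γ)) = 1 → 1 = 1
(((α → γ) → (γ → γ)) ∨ (((γ ∨ β) ∨ β) ∨ β)) ∨ ((¬(γ ∨ β) → γ) → (γ → (α → γ))) = 1 ∨ 1 = 1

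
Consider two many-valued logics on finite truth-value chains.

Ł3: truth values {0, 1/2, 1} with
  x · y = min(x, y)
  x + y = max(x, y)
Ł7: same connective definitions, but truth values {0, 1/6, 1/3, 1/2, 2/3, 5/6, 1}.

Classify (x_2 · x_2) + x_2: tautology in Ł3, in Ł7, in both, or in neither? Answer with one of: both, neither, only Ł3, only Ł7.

In Ł3: at x_2 = 0 the value is 0 — not a tautology.
In Ł7: at x_2 = 0 the value is 0 — not a tautology.

neither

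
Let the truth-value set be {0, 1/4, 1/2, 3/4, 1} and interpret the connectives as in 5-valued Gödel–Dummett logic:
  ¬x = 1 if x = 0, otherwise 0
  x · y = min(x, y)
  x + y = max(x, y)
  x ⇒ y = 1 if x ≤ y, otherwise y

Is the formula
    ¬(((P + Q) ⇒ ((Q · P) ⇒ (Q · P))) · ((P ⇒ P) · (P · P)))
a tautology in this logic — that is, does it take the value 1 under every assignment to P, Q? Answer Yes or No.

Counterexample: take P = 1/4, Q = 0.
P + Q = 1/4 + 0 = 1/4
Q · P = 0 · 1/4 = 0
Q · P = 0 · 1/4 = 0
(Q · P) ⇒ (Q · P) = 0 ⇒ 0 = 1
(P + Q) ⇒ ((Q · P) ⇒ (Q · P)) = 1/4 ⇒ 1 = 1
P ⇒ P = 1/4 ⇒ 1/4 = 1
P · P = 1/4 · 1/4 = 1/4
(P ⇒ P) · (P · P) = 1 · 1/4 = 1/4
((P + Q) ⇒ ((Q · P) ⇒ (Q · P))) · ((P ⇒ P) · (P · P)) = 1 · 1/4 = 1/4
¬(((P + Q) ⇒ ((Q · P) ⇒ (Q · P))) · ((P ⇒ P) · (P · P))) = ¬1/4 = 0
This gives 0 ≠ 1.

No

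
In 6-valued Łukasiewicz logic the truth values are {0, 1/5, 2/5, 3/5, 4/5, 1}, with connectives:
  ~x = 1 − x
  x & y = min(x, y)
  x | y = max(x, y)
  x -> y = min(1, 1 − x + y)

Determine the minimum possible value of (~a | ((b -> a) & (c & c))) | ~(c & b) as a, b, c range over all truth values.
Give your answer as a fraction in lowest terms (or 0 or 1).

3/5

Take a = 2/5, b = 2/5, c = 2/5:
~a = ~2/5 = 3/5
b -> a = 2/5 -> 2/5 = 1
c & c = 2/5 & 2/5 = 2/5
(b -> a) & (c & c) = 1 & 2/5 = 2/5
~a | ((b -> a) & (c & c)) = 3/5 | 2/5 = 3/5
c & b = 2/5 & 2/5 = 2/5
~(c & b) = ~2/5 = 3/5
(~a | ((b -> a) & (c & c))) | ~(c & b) = 3/5 | 3/5 = 3/5
No assignment yields a value below 3/5, so this is the minimum.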